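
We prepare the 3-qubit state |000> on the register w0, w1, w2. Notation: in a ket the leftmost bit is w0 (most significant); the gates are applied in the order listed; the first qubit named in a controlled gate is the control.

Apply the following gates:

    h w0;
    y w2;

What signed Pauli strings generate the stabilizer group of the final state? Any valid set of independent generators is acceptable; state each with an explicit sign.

The stabilizer group can be generated by +XII, +IZI, -IIZ, among other valid generating sets.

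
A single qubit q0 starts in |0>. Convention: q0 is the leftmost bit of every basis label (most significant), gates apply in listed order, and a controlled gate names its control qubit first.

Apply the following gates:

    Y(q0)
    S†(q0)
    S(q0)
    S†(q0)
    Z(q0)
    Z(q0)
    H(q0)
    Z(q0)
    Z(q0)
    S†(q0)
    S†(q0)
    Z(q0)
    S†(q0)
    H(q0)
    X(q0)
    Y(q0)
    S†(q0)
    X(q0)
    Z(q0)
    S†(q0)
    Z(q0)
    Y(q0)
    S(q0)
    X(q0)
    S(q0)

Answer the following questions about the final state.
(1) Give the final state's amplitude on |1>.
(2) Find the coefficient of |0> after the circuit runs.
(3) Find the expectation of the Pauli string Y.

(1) The final state's coefficient on |1> equals -1/2 - I/2.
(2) The final state's coefficient on |0> equals -1/2 + I/2.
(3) The expectation value of Y is 1.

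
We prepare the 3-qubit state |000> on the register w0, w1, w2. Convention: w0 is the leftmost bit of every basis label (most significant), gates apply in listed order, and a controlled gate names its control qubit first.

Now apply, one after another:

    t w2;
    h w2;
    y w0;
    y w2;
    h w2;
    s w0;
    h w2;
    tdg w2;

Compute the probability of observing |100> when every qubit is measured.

The probability of measuring |100> is 1/2.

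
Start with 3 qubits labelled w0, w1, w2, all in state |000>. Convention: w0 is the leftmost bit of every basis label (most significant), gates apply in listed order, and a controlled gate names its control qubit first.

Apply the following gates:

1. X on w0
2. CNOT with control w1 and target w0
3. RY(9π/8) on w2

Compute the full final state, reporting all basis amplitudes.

The final amplitudes are -sin(pi/16) on |100>, sin(7*pi/16) on |101>, and 0 on every other basis state.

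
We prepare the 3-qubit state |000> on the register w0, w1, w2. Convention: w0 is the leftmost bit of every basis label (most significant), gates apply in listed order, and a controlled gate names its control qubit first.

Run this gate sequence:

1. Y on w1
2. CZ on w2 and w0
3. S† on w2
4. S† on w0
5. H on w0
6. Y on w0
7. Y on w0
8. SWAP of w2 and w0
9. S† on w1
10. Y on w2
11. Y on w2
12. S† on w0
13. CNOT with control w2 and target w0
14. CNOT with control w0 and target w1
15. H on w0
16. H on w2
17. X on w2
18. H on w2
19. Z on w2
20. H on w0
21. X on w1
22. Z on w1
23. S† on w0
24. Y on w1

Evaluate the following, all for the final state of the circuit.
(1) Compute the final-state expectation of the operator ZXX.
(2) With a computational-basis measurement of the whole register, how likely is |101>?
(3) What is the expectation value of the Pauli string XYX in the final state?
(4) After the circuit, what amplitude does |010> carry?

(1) The expectation value of ZXX is 0.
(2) The probability of measuring |101> is 1/2.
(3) In the final state, XYX has expectation 1.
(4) |010> carries amplitude sqrt(2)*I/2 in the final state.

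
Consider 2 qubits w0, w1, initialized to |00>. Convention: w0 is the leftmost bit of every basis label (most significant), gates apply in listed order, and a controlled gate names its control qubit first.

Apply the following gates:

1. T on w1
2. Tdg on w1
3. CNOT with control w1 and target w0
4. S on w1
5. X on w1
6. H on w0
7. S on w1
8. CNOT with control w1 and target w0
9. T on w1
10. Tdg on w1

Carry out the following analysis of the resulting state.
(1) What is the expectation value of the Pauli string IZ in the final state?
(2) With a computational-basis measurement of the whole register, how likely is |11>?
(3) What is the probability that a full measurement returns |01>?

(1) The observable IZ averages to -1.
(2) Outcome |11> occurs with probability 1/2.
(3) The probability of measuring |01> is 1/2.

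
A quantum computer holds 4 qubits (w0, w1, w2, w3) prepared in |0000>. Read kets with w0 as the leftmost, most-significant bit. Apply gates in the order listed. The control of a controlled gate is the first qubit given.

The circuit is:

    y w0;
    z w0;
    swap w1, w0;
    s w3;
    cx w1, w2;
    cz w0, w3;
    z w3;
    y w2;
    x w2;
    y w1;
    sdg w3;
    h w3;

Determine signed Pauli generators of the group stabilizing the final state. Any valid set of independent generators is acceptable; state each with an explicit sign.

The stabilizer group can be generated by +IIIX, +ZIII, +IZII, -IIZI, among other valid generating sets.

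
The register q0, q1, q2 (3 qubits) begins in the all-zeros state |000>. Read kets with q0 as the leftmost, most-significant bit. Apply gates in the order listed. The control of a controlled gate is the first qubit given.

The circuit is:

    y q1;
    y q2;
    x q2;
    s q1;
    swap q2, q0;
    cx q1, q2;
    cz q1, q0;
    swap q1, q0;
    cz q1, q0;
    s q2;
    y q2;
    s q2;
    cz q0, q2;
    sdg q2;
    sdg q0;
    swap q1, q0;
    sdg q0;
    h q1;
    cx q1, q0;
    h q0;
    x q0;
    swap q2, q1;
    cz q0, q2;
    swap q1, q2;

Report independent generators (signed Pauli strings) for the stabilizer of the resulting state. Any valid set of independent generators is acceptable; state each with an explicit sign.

The stabilizer group can be generated by +XII, +IXI, +IIZ, among other valid generating sets.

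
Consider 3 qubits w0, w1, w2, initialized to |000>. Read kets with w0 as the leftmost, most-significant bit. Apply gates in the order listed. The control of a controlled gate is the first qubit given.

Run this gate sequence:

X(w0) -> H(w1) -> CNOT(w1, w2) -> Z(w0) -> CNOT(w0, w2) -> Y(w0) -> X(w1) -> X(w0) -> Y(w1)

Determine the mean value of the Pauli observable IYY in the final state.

The observable IYY averages to -1.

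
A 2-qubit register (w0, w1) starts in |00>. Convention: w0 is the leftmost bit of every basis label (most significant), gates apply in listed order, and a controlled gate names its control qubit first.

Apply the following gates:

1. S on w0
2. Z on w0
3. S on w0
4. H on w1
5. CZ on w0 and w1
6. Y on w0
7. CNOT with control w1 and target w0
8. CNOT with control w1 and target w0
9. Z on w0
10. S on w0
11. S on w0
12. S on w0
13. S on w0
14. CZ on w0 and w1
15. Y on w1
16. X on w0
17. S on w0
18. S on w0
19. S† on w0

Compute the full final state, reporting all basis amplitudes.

The resulting statevector has amplitude sqrt(2)/2 on |00>, sqrt(2)/2 on |01>, 0 on |10>, 0 on |11>. Key observation: steps 10-13 multiply out to the identity, so the circuit reduces to the remaining gates.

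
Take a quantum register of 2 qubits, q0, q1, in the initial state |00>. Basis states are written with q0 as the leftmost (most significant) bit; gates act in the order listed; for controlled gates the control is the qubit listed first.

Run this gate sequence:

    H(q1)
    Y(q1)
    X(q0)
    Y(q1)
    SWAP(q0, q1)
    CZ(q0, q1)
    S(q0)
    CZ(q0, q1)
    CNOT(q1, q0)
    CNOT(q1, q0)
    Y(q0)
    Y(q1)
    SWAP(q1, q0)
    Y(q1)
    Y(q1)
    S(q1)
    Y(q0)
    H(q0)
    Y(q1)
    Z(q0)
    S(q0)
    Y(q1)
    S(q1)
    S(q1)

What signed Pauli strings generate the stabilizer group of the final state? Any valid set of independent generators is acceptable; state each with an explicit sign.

The final state is stabilized by the group generated by +YI, +IX; other independent generating sets are equally valid.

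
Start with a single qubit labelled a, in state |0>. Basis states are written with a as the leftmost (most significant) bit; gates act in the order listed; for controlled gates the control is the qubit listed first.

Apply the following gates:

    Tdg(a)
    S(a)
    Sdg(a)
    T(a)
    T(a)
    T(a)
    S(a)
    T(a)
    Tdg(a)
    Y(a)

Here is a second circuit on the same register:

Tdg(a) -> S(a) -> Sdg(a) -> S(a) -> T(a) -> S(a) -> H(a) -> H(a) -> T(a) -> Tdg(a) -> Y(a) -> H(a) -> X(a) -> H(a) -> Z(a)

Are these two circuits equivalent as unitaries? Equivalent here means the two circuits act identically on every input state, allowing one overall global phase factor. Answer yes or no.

Yes: on every input state the two circuits agree up to one overall phase factor.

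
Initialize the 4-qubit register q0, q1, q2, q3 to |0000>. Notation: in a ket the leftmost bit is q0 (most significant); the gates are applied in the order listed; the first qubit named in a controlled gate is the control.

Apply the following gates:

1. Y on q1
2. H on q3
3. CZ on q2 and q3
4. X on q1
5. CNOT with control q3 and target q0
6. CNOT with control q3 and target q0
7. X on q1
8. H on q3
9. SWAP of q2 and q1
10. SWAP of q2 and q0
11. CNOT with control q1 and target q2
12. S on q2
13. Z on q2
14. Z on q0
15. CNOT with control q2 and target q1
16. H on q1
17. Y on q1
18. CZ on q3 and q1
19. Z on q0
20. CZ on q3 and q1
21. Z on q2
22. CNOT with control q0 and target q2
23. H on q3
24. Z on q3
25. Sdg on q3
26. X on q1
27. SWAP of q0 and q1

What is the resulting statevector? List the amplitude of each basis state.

The final amplitudes are -1/2 on |0110>, -I/2 on |0111>, 1/2 on |1110>, I/2 on |1111>, and 0 on every other basis state.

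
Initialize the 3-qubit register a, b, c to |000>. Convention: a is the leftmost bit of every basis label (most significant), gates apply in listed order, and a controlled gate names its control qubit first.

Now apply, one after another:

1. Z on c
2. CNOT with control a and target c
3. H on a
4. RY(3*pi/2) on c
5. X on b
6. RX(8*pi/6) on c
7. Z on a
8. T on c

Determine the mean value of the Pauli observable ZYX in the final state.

The expectation value of ZYX is 0.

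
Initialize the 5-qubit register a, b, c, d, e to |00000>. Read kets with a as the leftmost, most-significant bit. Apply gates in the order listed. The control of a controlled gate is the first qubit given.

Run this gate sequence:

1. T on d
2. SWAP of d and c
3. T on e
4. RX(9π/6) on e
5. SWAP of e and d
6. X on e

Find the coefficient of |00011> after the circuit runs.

|00011> carries amplitude -sqrt(2)*I/2 in the final state.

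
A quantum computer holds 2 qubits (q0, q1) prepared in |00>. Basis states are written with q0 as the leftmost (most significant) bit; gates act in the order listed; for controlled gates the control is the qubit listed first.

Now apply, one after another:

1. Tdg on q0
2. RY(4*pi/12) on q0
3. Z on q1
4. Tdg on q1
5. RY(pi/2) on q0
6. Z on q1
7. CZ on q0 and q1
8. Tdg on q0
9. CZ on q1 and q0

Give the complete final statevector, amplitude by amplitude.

The resulting statevector has amplitude -sqrt(2)/4 + sqrt(6)/4 on |00>, 0 on |01>, (-sqrt(6) - sqrt(2))*exp(3*I*pi/4)/4 on |10>, 0 on |11>.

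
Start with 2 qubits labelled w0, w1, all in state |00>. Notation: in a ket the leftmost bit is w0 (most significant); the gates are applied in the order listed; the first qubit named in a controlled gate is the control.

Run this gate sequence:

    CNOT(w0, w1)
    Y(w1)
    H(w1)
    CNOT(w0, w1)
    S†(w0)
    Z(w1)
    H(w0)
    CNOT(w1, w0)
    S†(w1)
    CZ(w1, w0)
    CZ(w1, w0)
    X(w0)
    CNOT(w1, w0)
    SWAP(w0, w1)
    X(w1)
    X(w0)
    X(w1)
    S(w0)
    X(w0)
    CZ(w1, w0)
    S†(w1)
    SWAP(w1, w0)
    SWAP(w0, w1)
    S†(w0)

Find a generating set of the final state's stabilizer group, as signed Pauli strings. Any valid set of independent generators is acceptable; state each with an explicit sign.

One valid set of independent stabilizer generators is +YZ, -ZY (any independent generating set of the same group is equally correct).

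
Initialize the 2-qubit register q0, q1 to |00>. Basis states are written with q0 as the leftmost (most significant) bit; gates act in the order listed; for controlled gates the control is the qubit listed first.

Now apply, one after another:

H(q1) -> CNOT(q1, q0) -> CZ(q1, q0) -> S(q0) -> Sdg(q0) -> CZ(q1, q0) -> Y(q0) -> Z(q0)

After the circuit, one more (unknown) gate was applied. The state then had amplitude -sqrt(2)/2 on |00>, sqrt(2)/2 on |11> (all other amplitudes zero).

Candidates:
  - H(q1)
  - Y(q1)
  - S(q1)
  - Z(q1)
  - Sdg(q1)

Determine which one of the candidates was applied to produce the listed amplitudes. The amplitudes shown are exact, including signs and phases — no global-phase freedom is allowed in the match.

It was Y(q1) that produced the state shown. Key observation: gates 3-6 undo each other exactly, leaving only the rest of the circuit to track.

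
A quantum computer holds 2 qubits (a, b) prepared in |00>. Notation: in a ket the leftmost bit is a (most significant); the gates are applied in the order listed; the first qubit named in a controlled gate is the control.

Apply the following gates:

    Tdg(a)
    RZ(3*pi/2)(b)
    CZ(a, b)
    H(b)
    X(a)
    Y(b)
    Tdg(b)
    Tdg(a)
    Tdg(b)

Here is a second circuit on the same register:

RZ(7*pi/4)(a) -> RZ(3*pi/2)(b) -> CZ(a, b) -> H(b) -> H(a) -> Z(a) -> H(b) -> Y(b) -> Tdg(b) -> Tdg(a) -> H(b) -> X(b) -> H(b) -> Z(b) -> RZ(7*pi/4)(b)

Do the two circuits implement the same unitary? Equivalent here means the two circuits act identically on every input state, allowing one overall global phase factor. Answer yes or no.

No, they are not equivalent — no single phase factor reconciles the two unitaries.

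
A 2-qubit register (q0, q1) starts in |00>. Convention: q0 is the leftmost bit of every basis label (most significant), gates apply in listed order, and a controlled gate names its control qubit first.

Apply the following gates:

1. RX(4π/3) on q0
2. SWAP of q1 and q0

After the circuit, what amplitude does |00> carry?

|00> carries amplitude -1/2 in the final state.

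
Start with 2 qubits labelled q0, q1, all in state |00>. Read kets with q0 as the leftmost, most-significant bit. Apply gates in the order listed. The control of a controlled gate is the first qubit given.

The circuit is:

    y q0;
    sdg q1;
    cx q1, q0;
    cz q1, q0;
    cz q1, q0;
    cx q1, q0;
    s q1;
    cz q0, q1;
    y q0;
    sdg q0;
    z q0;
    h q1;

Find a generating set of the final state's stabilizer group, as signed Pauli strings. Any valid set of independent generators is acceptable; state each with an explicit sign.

One valid set of independent stabilizer generators is +IX, +ZI (any independent generating set of the same group is equally correct). Key observation: the block from step 2 through step 7 cancels to the identity and can be dropped.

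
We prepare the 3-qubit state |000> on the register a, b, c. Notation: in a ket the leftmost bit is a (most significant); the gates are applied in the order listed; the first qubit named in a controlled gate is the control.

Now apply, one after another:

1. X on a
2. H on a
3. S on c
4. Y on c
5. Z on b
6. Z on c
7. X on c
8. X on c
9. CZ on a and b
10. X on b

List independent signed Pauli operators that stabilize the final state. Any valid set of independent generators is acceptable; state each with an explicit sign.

The stabilizer group can be generated by -XII, -IZI, -IIZ, among other valid generating sets.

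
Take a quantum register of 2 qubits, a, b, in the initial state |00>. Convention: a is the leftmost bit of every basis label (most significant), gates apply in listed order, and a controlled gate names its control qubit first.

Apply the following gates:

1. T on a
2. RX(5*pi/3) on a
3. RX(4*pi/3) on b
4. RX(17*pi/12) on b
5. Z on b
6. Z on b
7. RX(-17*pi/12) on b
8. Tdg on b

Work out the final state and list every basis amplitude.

The final amplitudes are sqrt(3)/4 on |00>, 3*exp(I*pi/4)/4 on |01>, I/4 on |10>, sqrt(3)*exp(3*I*pi/4)/4 on |11>. Key observation: steps 4-7 multiply out to the identity, so the circuit reduces to the remaining gates.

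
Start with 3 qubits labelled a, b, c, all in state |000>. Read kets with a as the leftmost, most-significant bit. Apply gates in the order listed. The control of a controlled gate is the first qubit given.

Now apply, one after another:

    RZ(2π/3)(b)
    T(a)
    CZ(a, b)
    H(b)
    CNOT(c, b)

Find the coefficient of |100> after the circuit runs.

|100> carries amplitude 0 in the final state.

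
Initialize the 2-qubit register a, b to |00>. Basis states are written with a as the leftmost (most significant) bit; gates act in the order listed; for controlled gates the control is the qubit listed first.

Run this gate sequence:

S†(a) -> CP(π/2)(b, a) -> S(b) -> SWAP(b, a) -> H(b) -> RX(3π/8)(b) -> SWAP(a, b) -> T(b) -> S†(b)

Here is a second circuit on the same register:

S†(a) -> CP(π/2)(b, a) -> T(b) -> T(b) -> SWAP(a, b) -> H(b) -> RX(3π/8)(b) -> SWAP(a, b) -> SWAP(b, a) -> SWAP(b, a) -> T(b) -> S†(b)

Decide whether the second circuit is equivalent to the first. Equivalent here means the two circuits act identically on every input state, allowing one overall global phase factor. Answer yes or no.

Yes: on every input state the two circuits agree up to one overall phase factor.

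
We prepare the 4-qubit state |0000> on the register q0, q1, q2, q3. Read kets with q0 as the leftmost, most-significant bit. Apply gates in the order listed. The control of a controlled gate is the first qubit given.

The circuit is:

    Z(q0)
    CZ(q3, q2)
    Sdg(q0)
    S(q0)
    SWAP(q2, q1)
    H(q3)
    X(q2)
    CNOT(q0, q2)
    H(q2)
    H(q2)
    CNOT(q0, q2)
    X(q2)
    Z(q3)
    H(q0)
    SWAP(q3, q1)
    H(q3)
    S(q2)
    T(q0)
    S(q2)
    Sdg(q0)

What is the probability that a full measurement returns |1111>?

The probability of measuring |1111> is 0.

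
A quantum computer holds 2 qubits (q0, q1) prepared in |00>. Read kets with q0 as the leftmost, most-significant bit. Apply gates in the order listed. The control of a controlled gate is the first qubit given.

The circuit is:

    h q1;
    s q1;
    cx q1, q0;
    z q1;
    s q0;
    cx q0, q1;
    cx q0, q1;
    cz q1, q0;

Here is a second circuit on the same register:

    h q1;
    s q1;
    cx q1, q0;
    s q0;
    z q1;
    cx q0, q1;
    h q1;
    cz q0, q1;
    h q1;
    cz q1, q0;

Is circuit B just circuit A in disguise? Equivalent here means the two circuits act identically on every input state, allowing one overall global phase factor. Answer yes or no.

Yes: on every input state the two circuits agree up to one overall phase factor.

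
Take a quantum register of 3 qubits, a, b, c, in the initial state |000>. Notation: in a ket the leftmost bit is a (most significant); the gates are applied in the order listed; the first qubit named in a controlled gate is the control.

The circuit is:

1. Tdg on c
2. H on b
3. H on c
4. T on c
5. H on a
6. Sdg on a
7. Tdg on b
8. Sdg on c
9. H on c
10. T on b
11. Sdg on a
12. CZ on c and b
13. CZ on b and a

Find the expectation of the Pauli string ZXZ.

The expectation value of ZXZ is 1.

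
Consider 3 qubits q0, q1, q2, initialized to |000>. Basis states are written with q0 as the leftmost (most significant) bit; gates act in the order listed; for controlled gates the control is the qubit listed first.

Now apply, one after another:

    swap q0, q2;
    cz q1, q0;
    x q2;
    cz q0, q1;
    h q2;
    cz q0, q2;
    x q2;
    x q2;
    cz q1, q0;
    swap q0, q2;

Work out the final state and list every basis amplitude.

After the circuit, the state carries amplitude sqrt(2)/2 on |000>, -sqrt(2)/2 on |100>, and 0 on every other basis state.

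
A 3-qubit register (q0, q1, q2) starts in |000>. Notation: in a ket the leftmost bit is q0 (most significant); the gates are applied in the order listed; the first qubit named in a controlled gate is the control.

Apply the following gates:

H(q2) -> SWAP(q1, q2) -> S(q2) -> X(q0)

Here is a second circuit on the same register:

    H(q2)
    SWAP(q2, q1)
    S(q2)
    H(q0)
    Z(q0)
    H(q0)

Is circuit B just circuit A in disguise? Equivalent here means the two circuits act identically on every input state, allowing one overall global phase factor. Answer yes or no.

Yes: on every input state the two circuits agree up to one overall phase factor.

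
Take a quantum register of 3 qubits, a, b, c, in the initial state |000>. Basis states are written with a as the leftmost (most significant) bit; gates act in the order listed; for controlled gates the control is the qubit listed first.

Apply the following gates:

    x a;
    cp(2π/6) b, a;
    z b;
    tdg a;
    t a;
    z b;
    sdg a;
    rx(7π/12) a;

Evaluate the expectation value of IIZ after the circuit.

In the final state, IIZ has expectation 1.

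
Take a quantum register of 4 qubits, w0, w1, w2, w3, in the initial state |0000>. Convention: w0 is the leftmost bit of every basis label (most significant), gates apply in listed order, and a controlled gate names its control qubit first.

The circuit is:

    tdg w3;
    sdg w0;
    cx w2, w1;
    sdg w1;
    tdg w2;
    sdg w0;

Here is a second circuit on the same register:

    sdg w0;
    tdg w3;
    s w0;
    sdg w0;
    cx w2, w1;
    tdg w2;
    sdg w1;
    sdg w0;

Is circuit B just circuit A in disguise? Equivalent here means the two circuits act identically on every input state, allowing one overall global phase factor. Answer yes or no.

Yes — the two circuits implement the same unitary up to a global phase.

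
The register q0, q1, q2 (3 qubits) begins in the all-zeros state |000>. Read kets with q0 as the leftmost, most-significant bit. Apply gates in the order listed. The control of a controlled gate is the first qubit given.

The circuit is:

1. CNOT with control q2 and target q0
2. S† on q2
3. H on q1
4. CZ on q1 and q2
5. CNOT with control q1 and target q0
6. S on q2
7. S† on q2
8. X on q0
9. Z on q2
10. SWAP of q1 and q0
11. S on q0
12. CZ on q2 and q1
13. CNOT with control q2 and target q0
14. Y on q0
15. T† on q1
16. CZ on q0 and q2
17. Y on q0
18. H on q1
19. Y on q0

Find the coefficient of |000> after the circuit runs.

The amplitude on |000> is 1/2.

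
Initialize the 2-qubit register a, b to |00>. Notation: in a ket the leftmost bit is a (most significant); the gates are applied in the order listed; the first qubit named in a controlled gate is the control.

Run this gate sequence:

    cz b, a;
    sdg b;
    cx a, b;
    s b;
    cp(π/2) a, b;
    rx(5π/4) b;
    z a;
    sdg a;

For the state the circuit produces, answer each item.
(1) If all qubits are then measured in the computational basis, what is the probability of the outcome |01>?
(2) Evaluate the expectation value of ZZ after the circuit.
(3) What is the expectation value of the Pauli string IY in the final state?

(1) Outcome |01> occurs with probability sqrt(2)/4 + 1/2.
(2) The expectation value of ZZ is -sqrt(2)/2.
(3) In the final state, IY has expectation sqrt(2)/2.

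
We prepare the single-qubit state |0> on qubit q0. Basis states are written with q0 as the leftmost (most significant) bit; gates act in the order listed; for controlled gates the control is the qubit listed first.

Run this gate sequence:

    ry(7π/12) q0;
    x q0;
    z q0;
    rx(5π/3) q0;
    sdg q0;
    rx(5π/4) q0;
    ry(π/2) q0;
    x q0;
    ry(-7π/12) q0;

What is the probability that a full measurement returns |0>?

The probability of measuring |0> is -5*sqrt(2)/32 - sqrt(3)/8 - sqrt(6)/16 + 11/16.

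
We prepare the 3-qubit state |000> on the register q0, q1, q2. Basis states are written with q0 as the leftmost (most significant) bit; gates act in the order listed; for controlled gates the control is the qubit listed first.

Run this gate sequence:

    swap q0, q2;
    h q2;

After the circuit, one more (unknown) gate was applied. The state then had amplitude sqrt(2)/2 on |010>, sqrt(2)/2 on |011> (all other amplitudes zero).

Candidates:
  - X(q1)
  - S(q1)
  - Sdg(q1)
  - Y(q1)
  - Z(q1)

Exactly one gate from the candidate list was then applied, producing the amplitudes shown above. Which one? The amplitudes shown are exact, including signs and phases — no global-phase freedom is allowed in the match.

The unique candidate consistent with the amplitudes is X(q1).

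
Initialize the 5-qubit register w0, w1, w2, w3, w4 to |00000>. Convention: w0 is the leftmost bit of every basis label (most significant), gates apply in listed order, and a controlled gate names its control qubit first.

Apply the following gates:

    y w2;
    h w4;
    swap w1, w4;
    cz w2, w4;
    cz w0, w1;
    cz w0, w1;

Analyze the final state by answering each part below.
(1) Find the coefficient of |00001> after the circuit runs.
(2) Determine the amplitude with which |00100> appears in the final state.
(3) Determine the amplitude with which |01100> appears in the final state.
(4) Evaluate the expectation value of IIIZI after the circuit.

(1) |00001> carries amplitude 0 in the final state. Key observation: the block from step 5 through step 6 cancels to the identity and can be dropped.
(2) The final state's coefficient on |00100> equals sqrt(2)*I/2.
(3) The final state's coefficient on |01100> equals sqrt(2)*I/2.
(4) The observable IIIZI averages to 1.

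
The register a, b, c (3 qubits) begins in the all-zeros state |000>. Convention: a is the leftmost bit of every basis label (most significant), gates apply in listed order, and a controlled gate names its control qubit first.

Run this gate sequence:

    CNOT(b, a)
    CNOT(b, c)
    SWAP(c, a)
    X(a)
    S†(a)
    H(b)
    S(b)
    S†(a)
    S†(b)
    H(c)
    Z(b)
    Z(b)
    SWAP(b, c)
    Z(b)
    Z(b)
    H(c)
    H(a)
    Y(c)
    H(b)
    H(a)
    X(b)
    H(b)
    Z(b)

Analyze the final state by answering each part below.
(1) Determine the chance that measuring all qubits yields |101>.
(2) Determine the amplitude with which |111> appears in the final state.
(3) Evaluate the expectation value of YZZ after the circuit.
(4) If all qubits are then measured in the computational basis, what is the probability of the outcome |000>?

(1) A full measurement returns |101> with probability 1/2.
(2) |111> carries amplitude -sqrt(2)*I/2 in the final state.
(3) In the final state, YZZ has expectation 0.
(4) The probability of measuring |000> is 0.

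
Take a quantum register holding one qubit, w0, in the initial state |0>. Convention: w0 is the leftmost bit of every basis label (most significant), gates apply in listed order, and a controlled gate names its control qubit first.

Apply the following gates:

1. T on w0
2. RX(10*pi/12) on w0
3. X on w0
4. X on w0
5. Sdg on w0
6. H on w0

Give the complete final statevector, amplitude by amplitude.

The final amplitudes are -1/2 on |0>, sqrt(3)/2 on |1>.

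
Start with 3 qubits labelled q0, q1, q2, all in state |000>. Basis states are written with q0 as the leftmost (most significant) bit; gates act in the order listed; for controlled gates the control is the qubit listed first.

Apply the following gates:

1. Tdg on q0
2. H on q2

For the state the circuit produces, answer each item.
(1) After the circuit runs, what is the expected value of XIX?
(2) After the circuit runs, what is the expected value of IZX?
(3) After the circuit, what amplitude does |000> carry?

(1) The observable XIX averages to 0.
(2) In the final state, IZX has expectation 1.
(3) The amplitude on |000> is sqrt(2)/2.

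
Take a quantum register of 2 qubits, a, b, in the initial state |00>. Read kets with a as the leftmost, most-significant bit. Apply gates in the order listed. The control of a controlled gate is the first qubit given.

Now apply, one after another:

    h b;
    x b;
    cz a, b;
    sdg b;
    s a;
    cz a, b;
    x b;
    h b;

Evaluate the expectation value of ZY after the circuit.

The expectation value of ZY is -1.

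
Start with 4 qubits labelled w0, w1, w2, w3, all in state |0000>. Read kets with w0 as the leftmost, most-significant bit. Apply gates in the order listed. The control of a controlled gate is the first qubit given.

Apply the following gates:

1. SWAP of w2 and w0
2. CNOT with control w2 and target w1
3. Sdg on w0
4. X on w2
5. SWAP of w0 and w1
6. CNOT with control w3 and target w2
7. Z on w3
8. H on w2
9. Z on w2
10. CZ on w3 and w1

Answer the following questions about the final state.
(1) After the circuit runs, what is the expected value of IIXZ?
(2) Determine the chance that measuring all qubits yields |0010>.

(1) In the final state, IIXZ has expectation 1.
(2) Outcome |0010> occurs with probability 1/2.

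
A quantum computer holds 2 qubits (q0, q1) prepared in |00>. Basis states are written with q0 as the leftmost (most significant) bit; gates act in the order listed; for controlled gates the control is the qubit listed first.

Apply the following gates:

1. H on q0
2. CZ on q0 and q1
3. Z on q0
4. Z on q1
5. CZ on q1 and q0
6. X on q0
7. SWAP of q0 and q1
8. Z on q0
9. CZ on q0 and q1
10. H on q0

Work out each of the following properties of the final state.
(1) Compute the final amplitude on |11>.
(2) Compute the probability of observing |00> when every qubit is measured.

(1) The final state's coefficient on |11> equals 1/2.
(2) The probability of measuring |00> is 1/4.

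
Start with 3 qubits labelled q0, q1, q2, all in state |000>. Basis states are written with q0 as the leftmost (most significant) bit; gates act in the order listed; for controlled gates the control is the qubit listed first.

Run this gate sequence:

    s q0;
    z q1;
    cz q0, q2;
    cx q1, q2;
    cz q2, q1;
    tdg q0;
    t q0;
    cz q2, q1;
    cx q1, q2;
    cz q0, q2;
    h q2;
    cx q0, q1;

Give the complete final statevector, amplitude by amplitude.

The final amplitudes are sqrt(2)/2 on |000>, sqrt(2)/2 on |001>, and 0 on every other basis state. Key observation: the block from step 3 through step 10 cancels to the identity and can be dropped.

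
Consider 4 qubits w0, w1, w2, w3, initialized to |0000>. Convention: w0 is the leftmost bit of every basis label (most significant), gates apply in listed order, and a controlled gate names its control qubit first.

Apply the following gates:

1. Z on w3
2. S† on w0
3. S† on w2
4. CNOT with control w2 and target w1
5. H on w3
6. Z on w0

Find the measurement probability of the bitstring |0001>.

The probability of measuring |0001> is 1/2.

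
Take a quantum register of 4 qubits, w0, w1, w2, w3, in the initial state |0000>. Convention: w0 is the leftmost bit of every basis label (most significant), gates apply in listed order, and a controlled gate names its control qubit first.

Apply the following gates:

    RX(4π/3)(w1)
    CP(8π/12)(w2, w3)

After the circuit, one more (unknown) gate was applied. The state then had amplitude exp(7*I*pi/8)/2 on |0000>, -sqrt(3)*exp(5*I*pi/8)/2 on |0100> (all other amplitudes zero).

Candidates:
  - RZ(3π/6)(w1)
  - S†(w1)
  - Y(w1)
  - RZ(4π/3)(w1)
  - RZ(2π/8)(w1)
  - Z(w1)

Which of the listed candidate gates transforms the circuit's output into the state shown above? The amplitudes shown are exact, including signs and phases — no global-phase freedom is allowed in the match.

The applied gate was RZ(2π/8)(w1).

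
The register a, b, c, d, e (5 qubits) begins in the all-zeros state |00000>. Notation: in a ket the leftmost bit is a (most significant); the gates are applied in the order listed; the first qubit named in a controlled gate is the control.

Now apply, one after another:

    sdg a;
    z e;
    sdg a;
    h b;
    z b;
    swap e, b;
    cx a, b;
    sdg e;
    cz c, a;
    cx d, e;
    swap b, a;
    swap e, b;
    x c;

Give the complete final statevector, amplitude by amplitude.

After the circuit, the state carries amplitude sqrt(2)/2 on |00100>, sqrt(2)*I/2 on |01100>, and 0 on every other basis state.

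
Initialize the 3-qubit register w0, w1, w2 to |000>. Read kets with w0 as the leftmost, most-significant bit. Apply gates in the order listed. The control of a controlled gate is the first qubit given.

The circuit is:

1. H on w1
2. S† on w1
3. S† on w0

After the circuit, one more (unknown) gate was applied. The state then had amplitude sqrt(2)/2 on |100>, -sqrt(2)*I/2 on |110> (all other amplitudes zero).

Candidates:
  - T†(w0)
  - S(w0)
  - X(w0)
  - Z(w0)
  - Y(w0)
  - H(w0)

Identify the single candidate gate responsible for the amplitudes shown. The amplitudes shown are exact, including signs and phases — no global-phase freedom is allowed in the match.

The unique candidate consistent with the amplitudes is X(w0).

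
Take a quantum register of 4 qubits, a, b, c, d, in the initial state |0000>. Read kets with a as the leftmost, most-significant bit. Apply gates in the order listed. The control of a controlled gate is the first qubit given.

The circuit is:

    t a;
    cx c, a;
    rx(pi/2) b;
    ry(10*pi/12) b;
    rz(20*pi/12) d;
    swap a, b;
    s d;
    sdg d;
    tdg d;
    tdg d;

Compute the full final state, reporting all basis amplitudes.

After the circuit, the state carries amplitude (-sqrt(3) + 1 - sqrt(3)*I - I)*exp(I*pi/6)/4 on |0000>, (-sqrt(3) - 1 - I + sqrt(3)*I)*exp(I*pi/6)/4 on |1000>, and 0 on every other basis state.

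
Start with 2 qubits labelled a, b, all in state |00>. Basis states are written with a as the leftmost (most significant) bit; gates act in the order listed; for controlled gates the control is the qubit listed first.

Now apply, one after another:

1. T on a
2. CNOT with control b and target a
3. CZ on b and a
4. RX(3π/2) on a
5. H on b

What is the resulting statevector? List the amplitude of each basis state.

The final amplitudes are -1/2 on |00>, -1/2 on |01>, -I/2 on |10>, -I/2 on |11>.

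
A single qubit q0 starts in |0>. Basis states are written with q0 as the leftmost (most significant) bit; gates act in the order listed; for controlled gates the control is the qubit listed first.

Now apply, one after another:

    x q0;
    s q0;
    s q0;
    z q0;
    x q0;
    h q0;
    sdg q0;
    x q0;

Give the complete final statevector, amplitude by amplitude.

The resulting statevector has amplitude -sqrt(2)*I/2 on |0>, sqrt(2)/2 on |1>.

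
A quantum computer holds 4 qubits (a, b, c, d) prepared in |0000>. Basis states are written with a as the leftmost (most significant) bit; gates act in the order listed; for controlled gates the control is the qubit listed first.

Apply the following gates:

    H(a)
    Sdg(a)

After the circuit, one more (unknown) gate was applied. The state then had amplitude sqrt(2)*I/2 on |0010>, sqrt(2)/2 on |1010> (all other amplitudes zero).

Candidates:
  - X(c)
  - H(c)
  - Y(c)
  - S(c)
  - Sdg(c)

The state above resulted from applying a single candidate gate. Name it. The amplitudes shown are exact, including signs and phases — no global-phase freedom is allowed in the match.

It was Y(c) that produced the state shown.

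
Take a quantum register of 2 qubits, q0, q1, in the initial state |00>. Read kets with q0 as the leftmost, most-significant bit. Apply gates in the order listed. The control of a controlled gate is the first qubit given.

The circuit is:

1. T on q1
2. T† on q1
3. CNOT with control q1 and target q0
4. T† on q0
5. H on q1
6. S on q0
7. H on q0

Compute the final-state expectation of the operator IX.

The observable IX averages to 1.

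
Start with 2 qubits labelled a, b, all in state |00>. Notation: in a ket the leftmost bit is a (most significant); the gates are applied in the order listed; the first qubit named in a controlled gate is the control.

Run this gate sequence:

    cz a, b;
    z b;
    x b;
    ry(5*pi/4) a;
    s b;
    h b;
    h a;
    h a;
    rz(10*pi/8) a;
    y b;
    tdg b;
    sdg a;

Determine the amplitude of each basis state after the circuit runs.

The final amplitudes are -sqrt(4 - 2*sqrt(2))*exp(3*I*pi/8)/4 on |00>, -sqrt(4 - 2*sqrt(2))*exp(I*pi/8)/4 on |01>, -sqrt(2*sqrt(2) + 4)*exp(I*pi/8)/4 on |10>, sqrt(2*sqrt(2) + 4)*exp(7*I*pi/8)/4 on |11>.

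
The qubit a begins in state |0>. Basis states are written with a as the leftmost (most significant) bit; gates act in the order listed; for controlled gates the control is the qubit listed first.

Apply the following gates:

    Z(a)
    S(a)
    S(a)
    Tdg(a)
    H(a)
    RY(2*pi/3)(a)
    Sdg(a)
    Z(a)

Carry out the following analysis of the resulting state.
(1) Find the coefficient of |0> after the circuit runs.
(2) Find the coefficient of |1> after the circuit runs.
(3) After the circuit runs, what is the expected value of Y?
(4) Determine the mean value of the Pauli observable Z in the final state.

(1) The final state's coefficient on |0> equals -sqrt(6)/4 + sqrt(2)/4.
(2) The final state's coefficient on |1> equals I*(sqrt(2) + sqrt(6))/4.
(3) The observable Y averages to -1/2.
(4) The observable Z averages to -sqrt(3)/2.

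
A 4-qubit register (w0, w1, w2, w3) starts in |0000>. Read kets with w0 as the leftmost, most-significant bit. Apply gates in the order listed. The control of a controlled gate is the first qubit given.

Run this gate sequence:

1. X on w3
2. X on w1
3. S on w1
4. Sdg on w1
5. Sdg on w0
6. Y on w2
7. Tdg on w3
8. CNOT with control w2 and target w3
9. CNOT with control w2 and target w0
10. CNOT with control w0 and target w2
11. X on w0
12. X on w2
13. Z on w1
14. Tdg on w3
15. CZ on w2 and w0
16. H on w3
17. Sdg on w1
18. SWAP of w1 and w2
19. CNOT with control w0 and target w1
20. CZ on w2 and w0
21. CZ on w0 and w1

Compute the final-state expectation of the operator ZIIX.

The expectation value of ZIIX is 1. Key observation: gates 3-4 undo each other exactly, leaving only the rest of the circuit to track.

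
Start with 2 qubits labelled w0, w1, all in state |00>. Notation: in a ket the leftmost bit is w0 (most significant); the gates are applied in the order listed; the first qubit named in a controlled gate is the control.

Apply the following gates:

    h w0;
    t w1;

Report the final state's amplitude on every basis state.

After the circuit, the state carries amplitude sqrt(2)/2 on |00>, 0 on |01>, sqrt(2)/2 on |10>, 0 on |11>.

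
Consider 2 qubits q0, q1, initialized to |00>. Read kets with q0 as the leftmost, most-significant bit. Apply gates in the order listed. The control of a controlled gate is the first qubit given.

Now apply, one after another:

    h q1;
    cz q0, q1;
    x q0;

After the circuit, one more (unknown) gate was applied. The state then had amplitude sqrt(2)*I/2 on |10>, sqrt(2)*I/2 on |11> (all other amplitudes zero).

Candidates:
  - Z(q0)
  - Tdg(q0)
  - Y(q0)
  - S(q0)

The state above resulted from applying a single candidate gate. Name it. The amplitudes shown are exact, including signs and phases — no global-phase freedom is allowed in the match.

The applied gate was S(q0).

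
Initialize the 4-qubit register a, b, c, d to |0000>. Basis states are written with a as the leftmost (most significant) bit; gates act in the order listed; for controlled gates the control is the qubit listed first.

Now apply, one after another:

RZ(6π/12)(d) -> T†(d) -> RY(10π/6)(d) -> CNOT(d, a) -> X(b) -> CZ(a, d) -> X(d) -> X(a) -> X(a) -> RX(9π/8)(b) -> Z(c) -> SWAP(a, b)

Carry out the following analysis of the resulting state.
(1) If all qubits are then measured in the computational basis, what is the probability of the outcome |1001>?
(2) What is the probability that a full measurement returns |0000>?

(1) A full measurement returns |1001> with probability 3/8 - 3*sqrt(sqrt(2) + 2)/16. Key observation: gates 8-9 undo each other exactly, leaving only the rest of the circuit to track.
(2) The probability of measuring |0000> is 0.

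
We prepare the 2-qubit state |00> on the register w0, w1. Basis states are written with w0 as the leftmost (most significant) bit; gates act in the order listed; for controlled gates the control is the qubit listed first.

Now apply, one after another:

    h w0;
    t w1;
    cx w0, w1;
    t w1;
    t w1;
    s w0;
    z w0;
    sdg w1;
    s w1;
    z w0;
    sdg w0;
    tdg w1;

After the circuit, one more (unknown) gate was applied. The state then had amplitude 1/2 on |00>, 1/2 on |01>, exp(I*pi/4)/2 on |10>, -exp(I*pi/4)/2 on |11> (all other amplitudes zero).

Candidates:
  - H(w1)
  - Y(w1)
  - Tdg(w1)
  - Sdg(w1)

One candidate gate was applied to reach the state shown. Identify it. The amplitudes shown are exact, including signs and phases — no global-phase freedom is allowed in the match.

The unique candidate consistent with the amplitudes is H(w1). Key observation: steps 5-12 multiply out to the identity, so the circuit reduces to the remaining gates.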